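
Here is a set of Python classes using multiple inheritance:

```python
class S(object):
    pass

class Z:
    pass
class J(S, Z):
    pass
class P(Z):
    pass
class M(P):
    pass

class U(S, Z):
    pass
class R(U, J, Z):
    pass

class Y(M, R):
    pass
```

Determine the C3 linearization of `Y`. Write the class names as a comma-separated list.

L[Y] = Y + merge(L[M], L[R], [M R])
  take M:  [M P Z object] + [R U J S Z object] + [M R]
  take P:  [P Z object] + [R U J S Z object] + [R]
  take R:  [Z object] + [R U J S Z object] + [R]
  take U:  [Z object] + [U J S Z object]
  take J:  [Z object] + [J S Z object]
  take S:  [Z object] + [S Z object]
  take Z:  [Z object] + [Z object]
  take object:  [object] + [object]

Y, M, P, R, U, J, S, Z, object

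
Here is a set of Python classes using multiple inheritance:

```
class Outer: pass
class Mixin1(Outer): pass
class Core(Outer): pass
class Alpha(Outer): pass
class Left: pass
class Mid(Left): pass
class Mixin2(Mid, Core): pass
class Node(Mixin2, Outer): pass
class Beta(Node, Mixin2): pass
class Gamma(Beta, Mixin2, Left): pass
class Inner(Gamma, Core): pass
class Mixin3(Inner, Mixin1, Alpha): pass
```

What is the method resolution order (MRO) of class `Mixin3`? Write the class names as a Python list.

[Mixin3, Inner, Gamma, Beta, Node, Mixin2, Mid, Left, Core, Mixin1, Alpha, Outer, object]

L[Mixin3] = Mixin3 + merge(L[Inner], L[Mixin1], L[Alpha], [Inner Mixin1 Alpha])
  take Inner:  [Inner Gamma Beta Node Mixin2 Mid Left Core Outer object] + [Mixin1 Outer object] + [Alpha Outer object] + [Inner Mixin1 Alpha]
  take Gamma:  [Gamma Beta Node Mixin2 Mid Left Core Outer object] + [Mixin1 Outer object] + [Alpha Outer object] + [Mixin1 Alpha]
  take Beta:  [Beta Node Mixin2 Mid Left Core Outer object] + [Mixin1 Outer object] + [Alpha Outer object] + [Mixin1 Alpha]
  take Node:  [Node Mixin2 Mid Left Core Outer object] + [Mixin1 Outer object] + [Alpha Outer object] + [Mixin1 Alpha]
  take Mixin2:  [Mixin2 Mid Left Core Outer object] + [Mixin1 Outer object] + [Alpha Outer object] + [Mixin1 Alpha]
  take Mid:  [Mid Left Core Outer object] + [Mixin1 Outer object] + [Alpha Outer object] + [Mixin1 Alpha]
  take Left:  [Left Core Outer object] + [Mixin1 Outer object] + [Alpha Outer object] + [Mixin1 Alpha]
  take Core:  [Core Outer object] + [Mixin1 Outer object] + [Alpha Outer object] + [Mixin1 Alpha]
  take Mixin1:  [Outer object] + [Mixin1 Outer object] + [Alpha Outer object] + [Mixin1 Alpha]
  take Alpha:  [Outer object] + [Outer object] + [Alpha Outer object] + [Alpha]
  take Outer:  [Outer object] + [Outer object] + [Outer object]
  take object:  [object] + [object] + [object]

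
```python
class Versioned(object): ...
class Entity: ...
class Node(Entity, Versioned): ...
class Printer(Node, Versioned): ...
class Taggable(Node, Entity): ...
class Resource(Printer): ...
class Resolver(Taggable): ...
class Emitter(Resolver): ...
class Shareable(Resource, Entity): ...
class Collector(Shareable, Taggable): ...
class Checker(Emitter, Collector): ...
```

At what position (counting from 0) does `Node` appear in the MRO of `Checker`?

L[Checker] = Checker + merge(L[Emitter], L[Collector], [Emitter Collector])
  take Emitter:  [Emitter Resolver Taggable Node Entity Versioned object] + [Collector Shareable Resource Printer Taggable Node Entity Versioned object] + [Emitter Collector]
  take Resolver:  [Resolver Taggable Node Entity Versioned object] + [Collector Shareable Resource Printer Taggable Node Entity Versioned object] + [Collector]
  take Collector:  [Taggable Node Entity Versioned object] + [Collector Shareable Resource Printer Taggable Node Entity Versioned object] + [Collector]
  take Shareable:  [Taggable Node Entity Versioned object] + [Shareable Resource Printer Taggable Node Entity Versioned object]
  take Resource:  [Taggable Node Entity Versioned object] + [Resource Printer Taggable Node Entity Versioned object]
  take Printer:  [Taggable Node Entity Versioned object] + [Printer Taggable Node Entity Versioned object]
  take Taggable:  [Taggable Node Entity Versioned object] + [Taggable Node Entity Versioned object]
  take Node:  [Node Entity Versioned object] + [Node Entity Versioned object]
  take Entity:  [Entity Versioned object] + [Entity Versioned object]
  take Versioned:  [Versioned object] + [Versioned object]
  take object:  [object] + [object]
MRO: Checker Emitter Resolver Collector Shareable Resource Printer Taggable Node Entity Versioned object
Node sits at index 8.

8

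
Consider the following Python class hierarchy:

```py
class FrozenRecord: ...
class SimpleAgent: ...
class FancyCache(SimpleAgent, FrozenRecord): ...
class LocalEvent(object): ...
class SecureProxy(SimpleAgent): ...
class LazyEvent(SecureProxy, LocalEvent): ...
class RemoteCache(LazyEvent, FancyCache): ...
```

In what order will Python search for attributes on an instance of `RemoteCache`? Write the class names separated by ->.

RemoteCache -> LazyEvent -> SecureProxy -> FancyCache -> SimpleAgent -> LocalEvent -> FrozenRecord -> object

L[RemoteCache] = RemoteCache + merge(L[LazyEvent], L[FancyCache], [LazyEvent FancyCache])
  take LazyEvent:  [LazyEvent SecureProxy SimpleAgent LocalEvent object] + [FancyCache SimpleAgent FrozenRecord object] + [LazyEvent FancyCache]
  take SecureProxy:  [SecureProxy SimpleAgent LocalEvent object] + [FancyCache SimpleAgent FrozenRecord object] + [FancyCache]
  take FancyCache:  [SimpleAgent LocalEvent object] + [FancyCache SimpleAgent FrozenRecord object] + [FancyCache]
  take SimpleAgent:  [SimpleAgent LocalEvent object] + [SimpleAgent FrozenRecord object]
  take LocalEvent:  [LocalEvent object] + [FrozenRecord object]
  take FrozenRecord:  [object] + [FrozenRecord object]
  take object:  [object] + [object]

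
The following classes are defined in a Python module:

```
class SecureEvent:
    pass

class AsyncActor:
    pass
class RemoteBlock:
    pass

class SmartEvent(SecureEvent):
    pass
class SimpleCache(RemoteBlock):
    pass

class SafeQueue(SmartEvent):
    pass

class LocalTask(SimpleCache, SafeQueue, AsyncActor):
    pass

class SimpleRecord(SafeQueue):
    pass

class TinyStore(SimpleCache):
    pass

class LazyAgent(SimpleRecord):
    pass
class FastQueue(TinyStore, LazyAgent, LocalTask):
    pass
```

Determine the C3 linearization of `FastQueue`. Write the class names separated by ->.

FastQueue -> TinyStore -> LazyAgent -> SimpleRecord -> LocalTask -> SimpleCache -> RemoteBlock -> SafeQueue -> SmartEvent -> SecureEvent -> AsyncActor -> object

L[FastQueue] = FastQueue + merge(L[TinyStore], L[LazyAgent], L[LocalTask], [TinyStore LazyAgent LocalTask])
  take TinyStore:  [TinyStore SimpleCache RemoteBlock object] + [LazyAgent SimpleRecord SafeQueue SmartEvent SecureEvent object] + [LocalTask SimpleCache RemoteBlock SafeQueue SmartEvent SecureEvent AsyncActor object] + [TinyStore LazyAgent LocalTask]
  take LazyAgent:  [SimpleCache RemoteBlock object] + [LazyAgent SimpleRecord SafeQueue SmartEvent SecureEvent object] + [LocalTask SimpleCache RemoteBlock SafeQueue SmartEvent SecureEvent AsyncActor object] + [LazyAgent LocalTask]
  take SimpleRecord:  [SimpleCache RemoteBlock object] + [SimpleRecord SafeQueue SmartEvent SecureEvent object] + [LocalTask SimpleCache RemoteBlock SafeQueue SmartEvent SecureEvent AsyncActor object] + [LocalTask]
  take LocalTask:  [SimpleCache RemoteBlock object] + [SafeQueue SmartEvent SecureEvent object] + [LocalTask SimpleCache RemoteBlock SafeQueue SmartEvent SecureEvent AsyncActor object] + [LocalTask]
  take SimpleCache:  [SimpleCache RemoteBlock object] + [SafeQueue SmartEvent SecureEvent object] + [SimpleCache RemoteBlock SafeQueue SmartEvent SecureEvent AsyncActor object]
  take RemoteBlock:  [RemoteBlock object] + [SafeQueue SmartEvent SecureEvent object] + [RemoteBlock SafeQueue SmartEvent SecureEvent AsyncActor object]
  take SafeQueue:  [object] + [SafeQueue SmartEvent SecureEvent object] + [SafeQueue SmartEvent SecureEvent AsyncActor object]
  take SmartEvent:  [object] + [SmartEvent SecureEvent object] + [SmartEvent SecureEvent AsyncActor object]
  take SecureEvent:  [object] + [SecureEvent object] + [SecureEvent AsyncActor object]
  take AsyncActor:  [object] + [object] + [AsyncActor object]
  take object:  [object] + [object] + [object]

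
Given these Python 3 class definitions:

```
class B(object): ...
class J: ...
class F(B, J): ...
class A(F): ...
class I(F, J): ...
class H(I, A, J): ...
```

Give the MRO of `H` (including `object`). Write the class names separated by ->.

L[H] = H + merge(L[I], L[A], L[J], [I A J])
  take I:  [I F B J object] + [A F B J object] + [J object] + [I A J]
  take A:  [F B J object] + [A F B J object] + [J object] + [A J]
  take F:  [F B J object] + [F B J object] + [J object] + [J]
  take B:  [B J object] + [B J object] + [J object] + [J]
  take J:  [J object] + [J object] + [J object] + [J]
  take object:  [object] + [object] + [object]

H -> I -> A -> F -> B -> J -> object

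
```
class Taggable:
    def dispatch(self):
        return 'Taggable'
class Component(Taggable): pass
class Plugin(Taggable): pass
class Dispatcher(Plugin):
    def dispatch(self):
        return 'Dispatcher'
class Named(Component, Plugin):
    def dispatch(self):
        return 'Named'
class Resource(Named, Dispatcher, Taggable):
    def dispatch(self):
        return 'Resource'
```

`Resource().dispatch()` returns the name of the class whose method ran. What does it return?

Resource

L[Resource] = Resource + merge(L[Named], L[Dispatcher], L[Taggable], [Named Dispatcher Taggable])
  take Named:  [Named Component Plugin Taggable object] + [Dispatcher Plugin Taggable object] + [Taggable object] + [Named Dispatcher Taggable]
  take Component:  [Component Plugin Taggable object] + [Dispatcher Plugin Taggable object] + [Taggable object] + [Dispatcher Taggable]
  take Dispatcher:  [Plugin Taggable object] + [Dispatcher Plugin Taggable object] + [Taggable object] + [Dispatcher Taggable]
  take Plugin:  [Plugin Taggable object] + [Plugin Taggable object] + [Taggable object] + [Taggable]
  take Taggable:  [Taggable object] + [Taggable object] + [Taggable object] + [Taggable]
  take object:  [object] + [object] + [object]
MRO: Resource Named Component Dispatcher Plugin Taggable object
dispatch is defined in: Dispatcher, Named, Resource, Taggable. First along the MRO is Resource.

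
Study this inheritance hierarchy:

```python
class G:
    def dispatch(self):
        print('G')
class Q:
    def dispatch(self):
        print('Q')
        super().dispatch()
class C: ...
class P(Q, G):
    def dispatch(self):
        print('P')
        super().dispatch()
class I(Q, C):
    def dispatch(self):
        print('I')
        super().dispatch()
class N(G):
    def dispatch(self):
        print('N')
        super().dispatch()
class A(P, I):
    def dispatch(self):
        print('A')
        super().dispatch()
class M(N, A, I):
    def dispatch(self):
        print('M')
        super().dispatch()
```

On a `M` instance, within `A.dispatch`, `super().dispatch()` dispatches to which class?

P

L[M] = M + merge(L[N], L[A], L[I], [N A I])
  take N:  [N G object] + [A P I Q G C object] + [I Q C object] + [N A I]
  take A:  [G object] + [A P I Q G C object] + [I Q C object] + [A I]
  take P:  [G object] + [P I Q G C object] + [I Q C object] + [I]
  take I:  [G object] + [I Q G C object] + [I Q C object] + [I]
  take Q:  [G object] + [Q G C object] + [Q C object]
  take G:  [G object] + [G C object] + [C object]
  take C:  [object] + [C object] + [C object]
  take object:  [object] + [object] + [object]
MRO: M N A P I Q G C object
super() in A.dispatch on a M instance goes to the class after A in M's MRO: P.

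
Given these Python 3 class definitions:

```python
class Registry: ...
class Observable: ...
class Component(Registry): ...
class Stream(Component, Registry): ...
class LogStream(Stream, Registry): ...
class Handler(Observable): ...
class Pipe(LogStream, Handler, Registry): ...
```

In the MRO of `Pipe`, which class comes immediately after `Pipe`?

LogStream

L[Pipe] = Pipe + merge(L[LogStream], L[Handler], L[Registry], [LogStream Handler Registry])
  take LogStream:  [LogStream Stream Component Registry object] + [Handler Observable object] + [Registry object] + [LogStream Handler Registry]
  take Stream:  [Stream Component Registry object] + [Handler Observable object] + [Registry object] + [Handler Registry]
  take Component:  [Component Registry object] + [Handler Observable object] + [Registry object] + [Handler Registry]
  take Handler:  [Registry object] + [Handler Observable object] + [Registry object] + [Handler Registry]
  take Registry:  [Registry object] + [Observable object] + [Registry object] + [Registry]
  take Observable:  [object] + [Observable object] + [object]
  take object:  [object] + [object] + [object]
MRO: Pipe LogStream Stream Component Handler Registry Observable object
Pipe is at position 0; next is LogStream.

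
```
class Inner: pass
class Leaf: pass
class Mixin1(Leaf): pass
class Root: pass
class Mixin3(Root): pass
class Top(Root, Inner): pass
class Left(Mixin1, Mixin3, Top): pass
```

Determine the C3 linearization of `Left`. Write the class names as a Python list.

[Left, Mixin1, Leaf, Mixin3, Top, Root, Inner, object]

L[Left] = Left + merge(L[Mixin1], L[Mixin3], L[Top], [Mixin1 Mixin3 Top])
  take Mixin1:  [Mixin1 Leaf object] + [Mixin3 Root object] + [Top Root Inner object] + [Mixin1 Mixin3 Top]
  take Leaf:  [Leaf object] + [Mixin3 Root object] + [Top Root Inner object] + [Mixin3 Top]
  take Mixin3:  [object] + [Mixin3 Root object] + [Top Root Inner object] + [Mixin3 Top]
  take Top:  [object] + [Root object] + [Top Root Inner object] + [Top]
  take Root:  [object] + [Root object] + [Root Inner object]
  take Inner:  [object] + [object] + [Inner object]
  take object:  [object] + [object] + [object]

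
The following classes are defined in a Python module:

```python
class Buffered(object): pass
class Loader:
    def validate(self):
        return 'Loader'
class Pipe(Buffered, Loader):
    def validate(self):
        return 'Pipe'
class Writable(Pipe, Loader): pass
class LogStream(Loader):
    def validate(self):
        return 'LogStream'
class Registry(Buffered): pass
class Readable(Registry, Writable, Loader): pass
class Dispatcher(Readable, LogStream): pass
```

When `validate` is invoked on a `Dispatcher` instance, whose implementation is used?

Pipe

L[Dispatcher] = Dispatcher + merge(L[Readable], L[LogStream], [Readable LogStream])
  take Readable:  [Readable Registry Writable Pipe Buffered Loader object] + [LogStream Loader object] + [Readable LogStream]
  take Registry:  [Registry Writable Pipe Buffered Loader object] + [LogStream Loader object] + [LogStream]
  take Writable:  [Writable Pipe Buffered Loader object] + [LogStream Loader object] + [LogStream]
  take Pipe:  [Pipe Buffered Loader object] + [LogStream Loader object] + [LogStream]
  take Buffered:  [Buffered Loader object] + [LogStream Loader object] + [LogStream]
  take LogStream:  [Loader object] + [LogStream Loader object] + [LogStream]
  take Loader:  [Loader object] + [Loader object]
  take object:  [object] + [object]
MRO: Dispatcher Readable Registry Writable Pipe Buffered LogStream Loader object
validate is defined in: Loader, LogStream, Pipe. First along the MRO is Pipe.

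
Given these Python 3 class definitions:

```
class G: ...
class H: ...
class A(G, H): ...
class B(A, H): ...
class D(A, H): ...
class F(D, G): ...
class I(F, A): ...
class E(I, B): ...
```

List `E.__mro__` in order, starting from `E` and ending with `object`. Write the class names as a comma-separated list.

L[E] = E + merge(L[I], L[B], [I B])
  take I:  [I F D A G H object] + [B A G H object] + [I B]
  take F:  [F D A G H object] + [B A G H object] + [B]
  take D:  [D A G H object] + [B A G H object] + [B]
  take B:  [A G H object] + [B A G H object] + [B]
  take A:  [A G H object] + [A G H object]
  take G:  [G H object] + [G H object]
  take H:  [H object] + [H object]
  take object:  [object] + [object]

E, I, F, D, B, A, G, H, object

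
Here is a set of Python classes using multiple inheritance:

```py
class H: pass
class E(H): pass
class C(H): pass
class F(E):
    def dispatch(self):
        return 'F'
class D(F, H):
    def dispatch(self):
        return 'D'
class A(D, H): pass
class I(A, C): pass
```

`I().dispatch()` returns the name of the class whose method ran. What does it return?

D

L[I] = I + merge(L[A], L[C], [A C])
  take A:  [A D F E H object] + [C H object] + [A C]
  take D:  [D F E H object] + [C H object] + [C]
  take F:  [F E H object] + [C H object] + [C]
  take E:  [E H object] + [C H object] + [C]
  take C:  [H object] + [C H object] + [C]
  take H:  [H object] + [H object]
  take object:  [object] + [object]
MRO: I A D F E C H object
dispatch is defined in: D, F. First along the MRO is D.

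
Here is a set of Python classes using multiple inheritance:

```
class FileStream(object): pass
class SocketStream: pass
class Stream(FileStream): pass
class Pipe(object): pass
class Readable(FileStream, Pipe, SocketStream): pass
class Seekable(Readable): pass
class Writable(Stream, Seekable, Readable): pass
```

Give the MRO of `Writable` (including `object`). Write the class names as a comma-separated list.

L[Writable] = Writable + merge(L[Stream], L[Seekable], L[Readable], [Stream Seekable Readable])
  take Stream:  [Stream FileStream object] + [Seekable Readable FileStream Pipe SocketStream object] + [Readable FileStream Pipe SocketStream object] + [Stream Seekable Readable]
  take Seekable:  [FileStream object] + [Seekable Readable FileStream Pipe SocketStream object] + [Readable FileStream Pipe SocketStream object] + [Seekable Readable]
  take Readable:  [FileStream object] + [Readable FileStream Pipe SocketStream object] + [Readable FileStream Pipe SocketStream object] + [Readable]
  take FileStream:  [FileStream object] + [FileStream Pipe SocketStream object] + [FileStream Pipe SocketStream object]
  take Pipe:  [object] + [Pipe SocketStream object] + [Pipe SocketStream object]
  take SocketStream:  [object] + [SocketStream object] + [SocketStream object]
  take object:  [object] + [object] + [object]

Writable, Stream, Seekable, Readable, FileStream, Pipe, SocketStream, object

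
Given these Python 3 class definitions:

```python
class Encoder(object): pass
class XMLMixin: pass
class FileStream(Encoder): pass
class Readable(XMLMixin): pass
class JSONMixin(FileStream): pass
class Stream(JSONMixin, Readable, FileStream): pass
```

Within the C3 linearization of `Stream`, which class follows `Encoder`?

L[Stream] = Stream + merge(L[JSONMixin], L[Readable], L[FileStream], [JSONMixin Readable FileStream])
  take JSONMixin:  [JSONMixin FileStream Encoder object] + [Readable XMLMixin object] + [FileStream Encoder object] + [JSONMixin Readable FileStream]
  take Readable:  [FileStream Encoder object] + [Readable XMLMixin object] + [FileStream Encoder object] + [Readable FileStream]
  take FileStream:  [FileStream Encoder object] + [XMLMixin object] + [FileStream Encoder object] + [FileStream]
  take Encoder:  [Encoder object] + [XMLMixin object] + [Encoder object]
  take XMLMixin:  [object] + [XMLMixin object] + [object]
  take object:  [object] + [object] + [object]
MRO: Stream JSONMixin Readable FileStream Encoder XMLMixin object
Encoder is at position 4; next is XMLMixin.

XMLMixin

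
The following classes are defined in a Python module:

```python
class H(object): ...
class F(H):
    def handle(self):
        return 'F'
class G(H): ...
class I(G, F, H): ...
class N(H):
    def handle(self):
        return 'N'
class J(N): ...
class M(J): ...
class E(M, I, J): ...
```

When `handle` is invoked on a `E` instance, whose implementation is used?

N

L[E] = E + merge(L[M], L[I], L[J], [M I J])
  take M:  [M J N H object] + [I G F H object] + [J N H object] + [M I J]
  take I:  [J N H object] + [I G F H object] + [J N H object] + [I J]
  take J:  [J N H object] + [G F H object] + [J N H object] + [J]
  take N:  [N H object] + [G F H object] + [N H object]
  take G:  [H object] + [G F H object] + [H object]
  take F:  [H object] + [F H object] + [H object]
  take H:  [H object] + [H object] + [H object]
  take object:  [object] + [object] + [object]
MRO: E M I J N G F H object
handle is defined in: F, N. First along the MRO is N.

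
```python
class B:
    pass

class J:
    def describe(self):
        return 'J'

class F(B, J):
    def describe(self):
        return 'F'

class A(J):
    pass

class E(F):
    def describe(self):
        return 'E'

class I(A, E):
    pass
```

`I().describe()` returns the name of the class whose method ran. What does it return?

L[I] = I + merge(L[A], L[E], [A E])
  take A:  [A J object] + [E F B J object] + [A E]
  take E:  [J object] + [E F B J object] + [E]
  take F:  [J object] + [F B J object]
  take B:  [J object] + [B J object]
  take J:  [J object] + [J object]
  take object:  [object] + [object]
MRO: I A E F B J object
describe is defined in: E, F, J. First along the MRO is E.

E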